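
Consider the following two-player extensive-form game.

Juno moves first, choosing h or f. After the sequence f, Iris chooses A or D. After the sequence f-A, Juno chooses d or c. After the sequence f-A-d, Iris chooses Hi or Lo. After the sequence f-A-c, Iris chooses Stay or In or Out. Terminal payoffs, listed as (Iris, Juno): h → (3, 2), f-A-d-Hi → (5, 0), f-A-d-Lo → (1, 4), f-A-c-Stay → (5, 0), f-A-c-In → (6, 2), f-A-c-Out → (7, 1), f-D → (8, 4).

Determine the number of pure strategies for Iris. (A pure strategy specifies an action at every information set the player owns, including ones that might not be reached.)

Iris owns the node after f with actions {A, D} — two choices.
Iris owns the node after f-A-d with actions {Hi, Lo} — two choices.
Iris owns the node after f-A-c with actions {Stay, In, Out} — three choices.
A pure strategy fixes one action at each information set independently, so the count is the product 2 × 2 × 3 = 12.

12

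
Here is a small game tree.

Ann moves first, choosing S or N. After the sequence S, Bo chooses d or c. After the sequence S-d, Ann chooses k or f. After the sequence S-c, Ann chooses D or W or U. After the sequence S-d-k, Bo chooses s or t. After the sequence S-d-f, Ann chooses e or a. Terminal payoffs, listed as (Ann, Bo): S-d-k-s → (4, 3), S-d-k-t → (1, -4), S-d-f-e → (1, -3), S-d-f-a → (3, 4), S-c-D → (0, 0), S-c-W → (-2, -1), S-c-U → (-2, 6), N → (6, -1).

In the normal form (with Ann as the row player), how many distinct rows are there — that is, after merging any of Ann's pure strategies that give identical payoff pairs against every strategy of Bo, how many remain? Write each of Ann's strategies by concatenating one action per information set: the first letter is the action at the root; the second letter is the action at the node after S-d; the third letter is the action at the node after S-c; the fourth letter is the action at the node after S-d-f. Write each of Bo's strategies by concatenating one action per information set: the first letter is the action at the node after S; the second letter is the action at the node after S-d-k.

Ann has 24 pure strategies: SkDe, SkDa, SkWe, SkWa, SkUe, SkUa, SfDe, SfDa, SfWe, SfWa, SfUe, SfUa, NkDe, NkDa, NkWe, NkWa, NkUe, NkUa, NfDe, NfDa, NfWe, NfWa, NfUe, NfUa. Columns: ds, dt, cs, ct.
{SkDe, SkDa} → row (4,3) (1,-4) (0,0) (0,0)
{SkWe, SkWa} → row (4,3) (1,-4) (-2,-1) (-2,-1)
{SkUe, SkUa} → row (4,3) (1,-4) (-2,6) (-2,6)
{SfDe} → row (1,-3) (1,-3) (0,0) (0,0)
{SfDa} → row (3,4) (3,4) (0,0) (0,0)
{SfWe} → row (1,-3) (1,-3) (-2,-1) (-2,-1)
{SfWa} → row (3,4) (3,4) (-2,-1) (-2,-1)
{SfUe} → row (1,-3) (1,-3) (-2,6) (-2,6)
{SfUa} → row (3,4) (3,4) (-2,6) (-2,6)
{NkDe, NkDa, NkWe, NkWa, NkUe, NkUa, NfDe, NfDa, NfWe, NfWa, NfUe, NfUa} → row (6,-1) (6,-1) (6,-1) (6,-1)
That's 10 distinct rows out of 24 strategies.

10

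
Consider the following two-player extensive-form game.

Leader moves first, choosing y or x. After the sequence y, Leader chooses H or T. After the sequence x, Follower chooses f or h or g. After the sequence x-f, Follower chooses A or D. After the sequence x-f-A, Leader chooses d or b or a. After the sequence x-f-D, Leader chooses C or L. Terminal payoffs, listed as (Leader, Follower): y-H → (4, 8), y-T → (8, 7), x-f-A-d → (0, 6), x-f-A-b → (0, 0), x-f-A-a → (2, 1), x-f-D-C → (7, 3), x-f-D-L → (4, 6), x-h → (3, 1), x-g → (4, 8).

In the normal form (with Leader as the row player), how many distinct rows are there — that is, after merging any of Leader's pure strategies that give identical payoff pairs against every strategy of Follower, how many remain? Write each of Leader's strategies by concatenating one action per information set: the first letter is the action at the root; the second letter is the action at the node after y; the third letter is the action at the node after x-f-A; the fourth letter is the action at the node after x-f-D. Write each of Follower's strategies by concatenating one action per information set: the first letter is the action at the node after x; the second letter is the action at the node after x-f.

8

Leader has 24 pure strategies: yHdC, yHdL, yHbC, yHbL, yHaC, yHaL, yTdC, yTdL, yTbC, yTbL, yTaC, yTaL, xHdC, xHdL, xHbC, xHbL, xHaC, xHaL, xTdC, xTdL, xTbC, xTbL, xTaC, xTaL. Columns: fA, fD, hA, hD, gA, gD.
{yHdC, yHdL, yHbC, yHbL, yHaC, yHaL} → row (4,8) (4,8) (4,8) (4,8) (4,8) (4,8)
{yTdC, yTdL, yTbC, yTbL, yTaC, yTaL} → row (8,7) (8,7) (8,7) (8,7) (8,7) (8,7)
{xHdC, xTdC} → row (0,6) (7,3) (3,1) (3,1) (4,8) (4,8)
{xHdL, xTdL} → row (0,6) (4,6) (3,1) (3,1) (4,8) (4,8)
{xHbC, xTbC} → row (0,0) (7,3) (3,1) (3,1) (4,8) (4,8)
{xHbL, xTbL} → row (0,0) (4,6) (3,1) (3,1) (4,8) (4,8)
{xHaC, xTaC} → row (2,1) (7,3) (3,1) (3,1) (4,8) (4,8)
{xHaL, xTaL} → row (2,1) (4,6) (3,1) (3,1) (4,8) (4,8)
That's 8 distinct rows out of 24 strategies.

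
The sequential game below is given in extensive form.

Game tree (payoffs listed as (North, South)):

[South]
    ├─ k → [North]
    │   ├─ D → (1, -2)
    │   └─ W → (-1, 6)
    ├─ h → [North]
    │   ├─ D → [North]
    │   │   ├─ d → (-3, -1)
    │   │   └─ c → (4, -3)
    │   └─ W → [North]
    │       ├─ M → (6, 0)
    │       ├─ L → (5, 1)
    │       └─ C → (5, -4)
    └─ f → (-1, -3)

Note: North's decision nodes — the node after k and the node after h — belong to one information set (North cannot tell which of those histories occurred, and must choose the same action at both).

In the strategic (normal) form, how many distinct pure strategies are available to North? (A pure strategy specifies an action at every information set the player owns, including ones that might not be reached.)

12

North owns the information set {k, h} with actions {D, W} — two choices.
North owns the node after h-D with actions {d, c} — two choices.
North owns the node after h-W with actions {M, L, C} — three choices.
A pure strategy fixes one action at each information set independently, so the count is the product 2 × 2 × 3 = 12.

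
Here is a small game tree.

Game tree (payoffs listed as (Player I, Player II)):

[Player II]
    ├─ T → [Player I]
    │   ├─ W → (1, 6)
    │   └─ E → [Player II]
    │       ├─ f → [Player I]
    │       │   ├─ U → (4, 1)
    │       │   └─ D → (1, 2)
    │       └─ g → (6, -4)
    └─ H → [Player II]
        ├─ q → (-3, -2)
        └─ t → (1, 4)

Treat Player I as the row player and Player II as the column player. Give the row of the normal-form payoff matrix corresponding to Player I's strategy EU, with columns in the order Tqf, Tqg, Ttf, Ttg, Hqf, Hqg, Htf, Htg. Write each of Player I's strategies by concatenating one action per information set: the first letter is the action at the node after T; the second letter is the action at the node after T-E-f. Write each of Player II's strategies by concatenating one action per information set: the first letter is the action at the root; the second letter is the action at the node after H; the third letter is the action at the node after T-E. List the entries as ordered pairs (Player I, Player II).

vs Tqf: Player II plays T → Player I plays E at [T] → Player II plays f at [T-E] → Player I plays U at [T-E-f] → (4, 1)
vs Tqg: Player II plays T → Player I plays E at [T] → Player II plays g at [T-E] → (6, -4)
vs Ttf: Player II plays T → Player I plays E at [T] → Player II plays f at [T-E] → Player I plays U at [T-E-f] → (4, 1)
vs Ttg: Player II plays T → Player I plays E at [T] → Player II plays g at [T-E] → (6, -4)
vs Hqf: Player II plays H → Player II plays q at [H] → (-3, -2)
vs Hqg: Player II plays H → Player II plays q at [H] → (-3, -2)
vs Htf: Player II plays H → Player II plays t at [H] → (1, 4)
vs Htg: Player II plays H → Player II plays t at [H] → (1, 4)

(4,1) (6,-4) (4,1) (6,-4) (-3,-2) (-3,-2) (1,4) (1,4)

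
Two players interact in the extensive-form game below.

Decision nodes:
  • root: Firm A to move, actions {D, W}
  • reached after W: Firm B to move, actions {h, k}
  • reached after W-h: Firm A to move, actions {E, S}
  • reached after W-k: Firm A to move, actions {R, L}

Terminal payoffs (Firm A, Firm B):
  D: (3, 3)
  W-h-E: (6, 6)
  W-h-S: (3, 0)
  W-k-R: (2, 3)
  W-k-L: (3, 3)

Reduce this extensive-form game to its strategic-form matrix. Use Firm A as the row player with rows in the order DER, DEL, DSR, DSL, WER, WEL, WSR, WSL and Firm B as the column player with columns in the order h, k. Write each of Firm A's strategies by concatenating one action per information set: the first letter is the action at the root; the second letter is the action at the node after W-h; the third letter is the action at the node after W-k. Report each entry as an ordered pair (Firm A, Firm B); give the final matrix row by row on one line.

            h        k
 DER    (3,3)    (3,3)
 DEL    (3,3)    (3,3)
 DSR    (3,3)    (3,3)
 DSL    (3,3)    (3,3)
 WER    (6,6)    (2,3)
 WEL    (6,6)    (3,3)
 WSR    (3,0)    (2,3)
 WSL    (3,0)    (3,3)

DER: (3,3) (3,3) | DEL: (3,3) (3,3) | DSR: (3,3) (3,3) | DSL: (3,3) (3,3) | WER: (6,6) (2,3) | WEL: (6,6) (3,3) | WSR: (3,0) (2,3) | WSL: (3,0) (3,3)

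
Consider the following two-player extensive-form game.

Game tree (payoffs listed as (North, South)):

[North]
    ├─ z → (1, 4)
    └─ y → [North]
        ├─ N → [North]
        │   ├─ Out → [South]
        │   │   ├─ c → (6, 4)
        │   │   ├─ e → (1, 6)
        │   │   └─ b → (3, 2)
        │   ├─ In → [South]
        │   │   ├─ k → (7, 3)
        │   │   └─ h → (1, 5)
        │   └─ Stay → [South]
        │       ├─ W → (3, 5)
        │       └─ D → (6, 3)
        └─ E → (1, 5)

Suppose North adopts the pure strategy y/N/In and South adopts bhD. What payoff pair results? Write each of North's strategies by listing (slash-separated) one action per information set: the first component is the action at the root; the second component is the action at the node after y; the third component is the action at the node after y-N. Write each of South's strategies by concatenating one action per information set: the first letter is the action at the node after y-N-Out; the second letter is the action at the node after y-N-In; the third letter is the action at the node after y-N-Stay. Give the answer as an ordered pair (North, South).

Trace the play path from the root:
  North plays y
  North plays N at [y]
  North plays In at [y-N]
  South plays h at [y-N-In]
→ terminal payoff (1, 5).
(South's choice at the node after y-N-Out is never reached on this path, so it doesn't affect the outcome.)

(1, 5)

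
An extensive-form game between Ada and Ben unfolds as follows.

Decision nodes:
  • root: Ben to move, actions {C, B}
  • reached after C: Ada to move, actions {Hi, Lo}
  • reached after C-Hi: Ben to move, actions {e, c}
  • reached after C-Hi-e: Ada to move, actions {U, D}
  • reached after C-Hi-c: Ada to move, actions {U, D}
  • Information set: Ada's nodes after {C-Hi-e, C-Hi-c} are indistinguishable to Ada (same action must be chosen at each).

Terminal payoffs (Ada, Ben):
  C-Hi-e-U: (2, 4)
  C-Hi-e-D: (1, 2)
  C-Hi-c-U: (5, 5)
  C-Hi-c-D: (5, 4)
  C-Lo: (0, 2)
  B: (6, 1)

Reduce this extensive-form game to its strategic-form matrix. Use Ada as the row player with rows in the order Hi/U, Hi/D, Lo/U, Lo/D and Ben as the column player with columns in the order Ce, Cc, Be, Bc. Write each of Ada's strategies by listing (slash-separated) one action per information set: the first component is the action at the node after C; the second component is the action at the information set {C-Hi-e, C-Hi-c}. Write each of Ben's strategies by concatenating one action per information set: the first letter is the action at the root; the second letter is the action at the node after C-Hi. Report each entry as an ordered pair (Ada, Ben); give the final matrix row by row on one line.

Hi/U: (2,4) (5,5) (6,1) (6,1) | Hi/D: (1,2) (5,4) (6,1) (6,1) | Lo/U: (0,2) (0,2) (6,1) (6,1) | Lo/D: (0,2) (0,2) (6,1) (6,1)

           Ce       Cc       Be       Bc
Hi/U    (2,4)    (5,5)    (6,1)    (6,1)
Hi/D    (1,2)    (5,4)    (6,1)    (6,1)
Lo/U    (0,2)    (0,2)    (6,1)    (6,1)
Lo/D    (0,2)    (0,2)    (6,1)    (6,1)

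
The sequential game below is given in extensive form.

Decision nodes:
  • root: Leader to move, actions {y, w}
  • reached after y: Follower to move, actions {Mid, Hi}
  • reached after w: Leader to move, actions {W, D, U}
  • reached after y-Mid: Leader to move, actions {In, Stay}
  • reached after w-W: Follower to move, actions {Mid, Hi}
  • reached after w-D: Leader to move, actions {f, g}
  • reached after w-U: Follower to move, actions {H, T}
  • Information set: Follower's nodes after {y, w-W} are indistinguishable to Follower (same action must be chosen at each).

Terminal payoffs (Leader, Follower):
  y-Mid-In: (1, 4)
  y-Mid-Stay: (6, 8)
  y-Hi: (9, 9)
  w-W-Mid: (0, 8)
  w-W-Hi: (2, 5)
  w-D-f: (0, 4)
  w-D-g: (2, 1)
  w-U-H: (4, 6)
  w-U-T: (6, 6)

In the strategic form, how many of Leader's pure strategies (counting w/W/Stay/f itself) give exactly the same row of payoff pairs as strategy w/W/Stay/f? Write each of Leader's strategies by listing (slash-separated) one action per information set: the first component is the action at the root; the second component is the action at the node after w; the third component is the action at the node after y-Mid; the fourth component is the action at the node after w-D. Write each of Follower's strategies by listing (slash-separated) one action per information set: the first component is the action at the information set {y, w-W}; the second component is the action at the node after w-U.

4

Row for w/W/Stay/f (columns Mid/H, Mid/T, Hi/H, Hi/T): (0,8) (0,8) (2,5) (2,5).
Under w/W/Stay/f, Leader's choice at the node after y-Mid and at the node after w-D can never be reached regardless of what Follower does, so varying those choices leaves every outcome unchanged.
Holding the reachable choices fixed and varying the unreachable ones freely already gives 2 × 2 = 4 equivalent strategies.
No other strategy reproduces this row, so those 4 are the full class: w/W/In/f, w/W/In/g, w/W/Stay/f, w/W/Stay/g.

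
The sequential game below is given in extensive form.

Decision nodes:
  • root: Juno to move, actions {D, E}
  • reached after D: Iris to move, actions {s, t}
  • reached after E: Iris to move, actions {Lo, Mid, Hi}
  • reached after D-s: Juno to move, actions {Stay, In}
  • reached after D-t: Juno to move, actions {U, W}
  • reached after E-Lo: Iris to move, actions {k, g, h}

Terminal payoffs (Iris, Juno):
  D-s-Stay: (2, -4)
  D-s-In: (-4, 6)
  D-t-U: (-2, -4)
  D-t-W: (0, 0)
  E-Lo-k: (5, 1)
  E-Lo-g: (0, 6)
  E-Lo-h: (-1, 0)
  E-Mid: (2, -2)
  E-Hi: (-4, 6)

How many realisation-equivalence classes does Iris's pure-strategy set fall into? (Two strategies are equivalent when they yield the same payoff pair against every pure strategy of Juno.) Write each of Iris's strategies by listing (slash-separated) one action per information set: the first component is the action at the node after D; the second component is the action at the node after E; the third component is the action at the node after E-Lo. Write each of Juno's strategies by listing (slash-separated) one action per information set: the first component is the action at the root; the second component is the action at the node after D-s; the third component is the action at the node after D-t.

10

Iris has 18 pure strategies: s/Lo/k, s/Lo/g, s/Lo/h, s/Mid/k, s/Mid/g, s/Mid/h, s/Hi/k, s/Hi/g, s/Hi/h, t/Lo/k, t/Lo/g, t/Lo/h, t/Mid/k, t/Mid/g, t/Mid/h, t/Hi/k, t/Hi/g, t/Hi/h. Columns: D/Stay/U, D/Stay/W, D/In/U, D/In/W, E/Stay/U, E/Stay/W, E/In/U, E/In/W.
{s/Lo/k} → row (2,-4) (2,-4) (-4,6) (-4,6) (5,1) (5,1) (5,1) (5,1)
{s/Lo/g} → row (2,-4) (2,-4) (-4,6) (-4,6) (0,6) (0,6) (0,6) (0,6)
{s/Lo/h} → row (2,-4) (2,-4) (-4,6) (-4,6) (-1,0) (-1,0) (-1,0) (-1,0)
{s/Mid/k, s/Mid/g, s/Mid/h} → row (2,-4) (2,-4) (-4,6) (-4,6) (2,-2) (2,-2) (2,-2) (2,-2)
{s/Hi/k, s/Hi/g, s/Hi/h} → row (2,-4) (2,-4) (-4,6) (-4,6) (-4,6) (-4,6) (-4,6) (-4,6)
{t/Lo/k} → row (-2,-4) (0,0) (-2,-4) (0,0) (5,1) (5,1) (5,1) (5,1)
{t/Lo/g} → row (-2,-4) (0,0) (-2,-4) (0,0) (0,6) (0,6) (0,6) (0,6)
{t/Lo/h} → row (-2,-4) (0,0) (-2,-4) (0,0) (-1,0) (-1,0) (-1,0) (-1,0)
{t/Mid/k, t/Mid/g, t/Mid/h} → row (-2,-4) (0,0) (-2,-4) (0,0) (2,-2) (2,-2) (2,-2) (2,-2)
{t/Hi/k, t/Hi/g, t/Hi/h} → row (-2,-4) (0,0) (-2,-4) (0,0) (-4,6) (-4,6) (-4,6) (-4,6)
That's 10 distinct rows out of 18 strategies.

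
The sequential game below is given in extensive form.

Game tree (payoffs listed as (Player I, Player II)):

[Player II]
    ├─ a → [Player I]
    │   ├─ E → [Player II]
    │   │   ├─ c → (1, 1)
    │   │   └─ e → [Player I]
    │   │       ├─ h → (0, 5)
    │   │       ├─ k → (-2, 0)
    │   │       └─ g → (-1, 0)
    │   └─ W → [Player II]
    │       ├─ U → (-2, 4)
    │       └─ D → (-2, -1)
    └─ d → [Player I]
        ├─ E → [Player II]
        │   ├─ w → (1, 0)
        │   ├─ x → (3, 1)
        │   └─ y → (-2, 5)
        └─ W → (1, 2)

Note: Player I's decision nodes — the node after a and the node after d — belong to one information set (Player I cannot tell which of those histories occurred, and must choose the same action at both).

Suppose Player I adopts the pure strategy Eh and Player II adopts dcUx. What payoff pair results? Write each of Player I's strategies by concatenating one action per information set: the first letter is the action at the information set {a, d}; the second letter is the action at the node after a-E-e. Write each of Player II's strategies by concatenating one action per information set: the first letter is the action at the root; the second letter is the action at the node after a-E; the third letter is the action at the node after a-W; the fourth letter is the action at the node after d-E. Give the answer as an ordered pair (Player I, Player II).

(3, 1)

Trace the play path from the root:
  Player II plays d
  Player I plays E at [d]
  Player II plays x at [d-E]
→ terminal payoff (3, 1).
(Player I's choice at the node after a-E-e is never reached on this path, so it doesn't affect the outcome.)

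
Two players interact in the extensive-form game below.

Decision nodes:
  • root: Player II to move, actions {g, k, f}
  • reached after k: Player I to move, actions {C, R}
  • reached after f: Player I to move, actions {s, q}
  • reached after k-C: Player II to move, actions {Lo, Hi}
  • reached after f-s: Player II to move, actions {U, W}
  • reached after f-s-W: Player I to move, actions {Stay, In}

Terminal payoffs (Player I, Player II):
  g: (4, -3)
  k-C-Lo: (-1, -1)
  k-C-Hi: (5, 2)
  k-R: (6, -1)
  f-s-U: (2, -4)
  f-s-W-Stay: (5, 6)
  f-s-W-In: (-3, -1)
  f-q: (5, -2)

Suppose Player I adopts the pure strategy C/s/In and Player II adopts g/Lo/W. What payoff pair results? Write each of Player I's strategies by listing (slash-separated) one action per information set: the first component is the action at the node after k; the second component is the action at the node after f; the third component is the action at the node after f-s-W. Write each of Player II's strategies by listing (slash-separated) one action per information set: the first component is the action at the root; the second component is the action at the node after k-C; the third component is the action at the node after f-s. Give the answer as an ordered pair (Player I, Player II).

Trace the play path from the root:
  Player II plays g
→ terminal payoff (4, -3).
(Player I's choice at the node after k is never reached on this path, so it doesn't affect the outcome.)

(4, -3)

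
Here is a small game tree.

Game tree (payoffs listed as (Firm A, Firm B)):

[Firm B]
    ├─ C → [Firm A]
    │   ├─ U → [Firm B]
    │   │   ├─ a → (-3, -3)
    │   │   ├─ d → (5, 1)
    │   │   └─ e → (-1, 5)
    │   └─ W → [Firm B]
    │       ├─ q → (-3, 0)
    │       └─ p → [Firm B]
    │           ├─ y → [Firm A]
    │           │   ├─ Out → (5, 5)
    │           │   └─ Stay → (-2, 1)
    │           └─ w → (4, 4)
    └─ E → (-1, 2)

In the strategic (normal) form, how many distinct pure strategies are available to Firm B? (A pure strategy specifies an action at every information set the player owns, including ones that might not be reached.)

Firm B owns the root with actions {C, E} — two choices.
Firm B owns the node after C-U with actions {a, d, e} — three choices.
Firm B owns the node after C-W with actions {q, p} — two choices.
Firm B owns the node after C-W-p with actions {y, w} — two choices.
A pure strategy fixes one action at each information set independently, so the count is the product 2 × 3 × 2 × 2 = 24.
(For reference, Firm A has 4 pure strategies, giving a 24×4 normal-form matrix.)

24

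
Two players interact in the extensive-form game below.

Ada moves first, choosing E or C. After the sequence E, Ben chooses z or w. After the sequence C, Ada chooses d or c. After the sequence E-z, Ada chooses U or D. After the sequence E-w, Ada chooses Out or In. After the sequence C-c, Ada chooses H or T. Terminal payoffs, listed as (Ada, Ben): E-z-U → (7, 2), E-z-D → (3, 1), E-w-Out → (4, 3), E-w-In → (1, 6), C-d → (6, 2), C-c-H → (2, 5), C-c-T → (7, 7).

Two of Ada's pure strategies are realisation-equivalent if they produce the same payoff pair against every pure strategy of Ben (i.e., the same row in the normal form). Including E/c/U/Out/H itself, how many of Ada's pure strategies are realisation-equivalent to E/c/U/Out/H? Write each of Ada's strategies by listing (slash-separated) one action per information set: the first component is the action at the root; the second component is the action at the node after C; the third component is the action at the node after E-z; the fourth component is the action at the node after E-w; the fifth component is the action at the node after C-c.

Row for E/c/U/Out/H (columns z, w): (7,2) (4,3).
Under E/c/U/Out/H, Ada's choice at the node after C and at the node after C-c can never be reached regardless of what Ben does, so varying those choices leaves every outcome unchanged.
Holding the reachable choices fixed and varying the unreachable ones freely already gives 2 × 2 = 4 equivalent strategies.
No other strategy reproduces this row, so those 4 are the full class: E/d/U/Out/H, E/d/U/Out/T, E/c/U/Out/H, E/c/U/Out/T.

4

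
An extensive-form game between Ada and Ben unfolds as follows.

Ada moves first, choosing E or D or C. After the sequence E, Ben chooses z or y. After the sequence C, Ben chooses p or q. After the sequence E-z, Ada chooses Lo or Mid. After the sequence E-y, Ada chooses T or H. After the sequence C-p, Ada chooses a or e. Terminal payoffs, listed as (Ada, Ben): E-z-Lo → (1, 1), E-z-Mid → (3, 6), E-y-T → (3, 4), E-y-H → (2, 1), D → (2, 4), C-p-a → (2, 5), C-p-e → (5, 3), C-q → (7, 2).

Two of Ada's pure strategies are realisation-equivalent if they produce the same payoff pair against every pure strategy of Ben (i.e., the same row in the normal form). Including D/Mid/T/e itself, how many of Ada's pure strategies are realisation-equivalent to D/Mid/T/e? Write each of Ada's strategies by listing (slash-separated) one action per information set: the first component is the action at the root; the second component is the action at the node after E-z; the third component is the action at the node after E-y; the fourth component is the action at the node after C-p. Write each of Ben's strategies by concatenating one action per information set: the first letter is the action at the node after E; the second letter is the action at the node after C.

Row for D/Mid/T/e (columns zp, zq, yp, yq): (2,4) (2,4) (2,4) (2,4).
Under D/Mid/T/e, Ada's choice at the node after E-z and at the node after E-y and at the node after C-p can never be reached regardless of what Ben does, so varying those choices leaves every outcome unchanged.
Holding the reachable choices fixed and varying the unreachable ones freely already gives 2 × 2 × 2 = 8 equivalent strategies.
No other strategy reproduces this row, so those 8 are the full class: D/Lo/T/a, D/Lo/T/e, D/Lo/H/a, D/Lo/H/e, D/Mid/T/a, D/Mid/T/e, D/Mid/H/a, D/Mid/H/e.

8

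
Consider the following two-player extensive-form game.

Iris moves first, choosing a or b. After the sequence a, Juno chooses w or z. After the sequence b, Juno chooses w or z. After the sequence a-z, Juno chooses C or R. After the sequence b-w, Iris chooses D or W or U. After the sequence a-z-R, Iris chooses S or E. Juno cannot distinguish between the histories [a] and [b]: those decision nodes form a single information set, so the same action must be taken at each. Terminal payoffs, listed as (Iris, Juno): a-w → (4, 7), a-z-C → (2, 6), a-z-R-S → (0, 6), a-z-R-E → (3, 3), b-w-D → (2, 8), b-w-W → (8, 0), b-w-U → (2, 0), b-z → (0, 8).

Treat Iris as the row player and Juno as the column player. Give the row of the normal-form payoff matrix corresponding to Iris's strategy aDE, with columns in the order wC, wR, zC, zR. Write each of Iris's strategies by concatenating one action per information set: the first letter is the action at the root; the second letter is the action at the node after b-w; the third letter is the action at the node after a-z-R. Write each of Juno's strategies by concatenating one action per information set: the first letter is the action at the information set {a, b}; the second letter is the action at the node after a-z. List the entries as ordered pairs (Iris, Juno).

(4,7) (4,7) (2,6) (3,3)

vs wC: Iris plays a → Juno plays w at [a] → (4, 7)
vs wR: Iris plays a → Juno plays w at [a] → (4, 7)
vs zC: Iris plays a → Juno plays z at [a] → Juno plays C at [a-z] → (2, 6)
vs zR: Iris plays a → Juno plays z at [a] → Juno plays R at [a-z] → Iris plays E at [a-z-R] → (3, 3)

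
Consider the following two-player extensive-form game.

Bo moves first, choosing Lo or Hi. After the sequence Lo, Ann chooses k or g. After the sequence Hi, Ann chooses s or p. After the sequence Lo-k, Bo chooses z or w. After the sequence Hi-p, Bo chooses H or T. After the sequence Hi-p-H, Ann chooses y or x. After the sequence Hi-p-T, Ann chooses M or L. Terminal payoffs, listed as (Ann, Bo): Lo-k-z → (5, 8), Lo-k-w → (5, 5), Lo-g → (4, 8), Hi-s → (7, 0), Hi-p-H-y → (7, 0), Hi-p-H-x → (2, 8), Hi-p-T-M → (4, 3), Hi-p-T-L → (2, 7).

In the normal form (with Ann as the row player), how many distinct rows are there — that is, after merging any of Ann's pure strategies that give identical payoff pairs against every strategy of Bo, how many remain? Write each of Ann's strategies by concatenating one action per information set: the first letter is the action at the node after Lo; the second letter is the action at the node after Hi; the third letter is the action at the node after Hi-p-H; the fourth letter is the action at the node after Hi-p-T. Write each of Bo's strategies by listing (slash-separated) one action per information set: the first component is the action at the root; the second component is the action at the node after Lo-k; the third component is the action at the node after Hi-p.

Ann has 16 pure strategies: ksyM, ksyL, ksxM, ksxL, kpyM, kpyL, kpxM, kpxL, gsyM, gsyL, gsxM, gsxL, gpyM, gpyL, gpxM, gpxL. Columns: Lo/z/H, Lo/z/T, Lo/w/H, Lo/w/T, Hi/z/H, Hi/z/T, Hi/w/H, Hi/w/T.
{ksyM, ksyL, ksxM, ksxL} → row (5,8) (5,8) (5,5) (5,5) (7,0) (7,0) (7,0) (7,0)
{kpyM} → row (5,8) (5,8) (5,5) (5,5) (7,0) (4,3) (7,0) (4,3)
{kpyL} → row (5,8) (5,8) (5,5) (5,5) (7,0) (2,7) (7,0) (2,7)
{kpxM} → row (5,8) (5,8) (5,5) (5,5) (2,8) (4,3) (2,8) (4,3)
{kpxL} → row (5,8) (5,8) (5,5) (5,5) (2,8) (2,7) (2,8) (2,7)
{gsyM, gsyL, gsxM, gsxL} → row (4,8) (4,8) (4,8) (4,8) (7,0) (7,0) (7,0) (7,0)
{gpyM} → row (4,8) (4,8) (4,8) (4,8) (7,0) (4,3) (7,0) (4,3)
{gpyL} → row (4,8) (4,8) (4,8) (4,8) (7,0) (2,7) (7,0) (2,7)
{gpxM} → row (4,8) (4,8) (4,8) (4,8) (2,8) (4,3) (2,8) (4,3)
{gpxL} → row (4,8) (4,8) (4,8) (4,8) (2,8) (2,7) (2,8) (2,7)
That's 10 distinct rows out of 16 strategies.

10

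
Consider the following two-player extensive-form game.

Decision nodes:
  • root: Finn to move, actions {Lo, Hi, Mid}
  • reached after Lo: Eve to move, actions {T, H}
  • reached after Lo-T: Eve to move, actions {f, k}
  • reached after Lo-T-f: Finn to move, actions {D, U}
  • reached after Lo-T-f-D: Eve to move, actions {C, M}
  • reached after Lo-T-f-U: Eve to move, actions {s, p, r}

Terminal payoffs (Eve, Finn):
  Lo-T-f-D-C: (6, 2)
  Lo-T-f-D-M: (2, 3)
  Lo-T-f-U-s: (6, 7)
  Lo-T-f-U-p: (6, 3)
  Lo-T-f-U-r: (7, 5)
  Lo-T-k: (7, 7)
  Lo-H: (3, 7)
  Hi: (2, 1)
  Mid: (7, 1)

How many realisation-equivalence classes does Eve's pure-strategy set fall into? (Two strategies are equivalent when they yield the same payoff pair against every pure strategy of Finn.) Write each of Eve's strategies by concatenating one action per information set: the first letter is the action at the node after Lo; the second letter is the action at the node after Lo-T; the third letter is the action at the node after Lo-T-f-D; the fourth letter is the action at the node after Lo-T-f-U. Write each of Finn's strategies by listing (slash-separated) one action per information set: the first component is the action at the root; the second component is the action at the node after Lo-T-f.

8

Eve has 24 pure strategies: TfCs, TfCp, TfCr, TfMs, TfMp, TfMr, TkCs, TkCp, TkCr, TkMs, TkMp, TkMr, HfCs, HfCp, HfCr, HfMs, HfMp, HfMr, HkCs, HkCp, HkCr, HkMs, HkMp, HkMr. Columns: Lo/D, Lo/U, Hi/D, Hi/U, Mid/D, Mid/U.
{TfCs} → row (6,2) (6,7) (2,1) (2,1) (7,1) (7,1)
{TfCp} → row (6,2) (6,3) (2,1) (2,1) (7,1) (7,1)
{TfCr} → row (6,2) (7,5) (2,1) (2,1) (7,1) (7,1)
{TfMs} → row (2,3) (6,7) (2,1) (2,1) (7,1) (7,1)
{TfMp} → row (2,3) (6,3) (2,1) (2,1) (7,1) (7,1)
{TfMr} → row (2,3) (7,5) (2,1) (2,1) (7,1) (7,1)
{TkCs, TkCp, TkCr, TkMs, TkMp, TkMr} → row (7,7) (7,7) (2,1) (2,1) (7,1) (7,1)
{HfCs, HfCp, HfCr, HfMs, HfMp, HfMr, HkCs, HkCp, HkCr, HkMs, HkMp, HkMr} → row (3,7) (3,7) (2,1) (2,1) (7,1) (7,1)
That's 8 distinct rows out of 24 strategies.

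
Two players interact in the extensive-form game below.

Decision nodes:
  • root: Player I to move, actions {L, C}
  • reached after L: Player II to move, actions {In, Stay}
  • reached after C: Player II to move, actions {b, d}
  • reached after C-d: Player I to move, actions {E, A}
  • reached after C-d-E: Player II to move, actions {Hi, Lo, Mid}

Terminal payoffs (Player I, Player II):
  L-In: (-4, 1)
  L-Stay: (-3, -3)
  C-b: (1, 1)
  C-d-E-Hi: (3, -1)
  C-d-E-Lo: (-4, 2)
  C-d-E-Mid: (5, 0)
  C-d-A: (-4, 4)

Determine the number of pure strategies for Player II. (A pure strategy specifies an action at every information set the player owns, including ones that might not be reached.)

12

Player II owns the node after L with actions {In, Stay} — two choices.
Player II owns the node after C with actions {b, d} — two choices.
Player II owns the node after C-d-E with actions {Hi, Lo, Mid} — three choices.
A pure strategy fixes one action at each information set independently, so the count is the product 2 × 2 × 3 = 12.
(For reference, Player I has 4 pure strategies, giving a 12×4 normal-form matrix.)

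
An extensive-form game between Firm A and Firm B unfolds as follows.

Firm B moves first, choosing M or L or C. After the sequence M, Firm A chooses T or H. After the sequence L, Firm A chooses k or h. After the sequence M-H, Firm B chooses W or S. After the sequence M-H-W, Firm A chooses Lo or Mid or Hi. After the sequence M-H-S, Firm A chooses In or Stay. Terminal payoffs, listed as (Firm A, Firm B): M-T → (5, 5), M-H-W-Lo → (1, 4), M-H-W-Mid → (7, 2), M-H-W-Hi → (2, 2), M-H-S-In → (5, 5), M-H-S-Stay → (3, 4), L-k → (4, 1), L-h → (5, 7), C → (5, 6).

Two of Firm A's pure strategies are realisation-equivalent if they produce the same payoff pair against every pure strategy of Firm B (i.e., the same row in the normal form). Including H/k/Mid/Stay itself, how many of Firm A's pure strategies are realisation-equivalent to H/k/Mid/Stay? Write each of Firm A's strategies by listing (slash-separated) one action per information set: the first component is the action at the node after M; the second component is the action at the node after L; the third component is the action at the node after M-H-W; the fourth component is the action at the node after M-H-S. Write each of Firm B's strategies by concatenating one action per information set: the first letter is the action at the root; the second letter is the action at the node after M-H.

Row for H/k/Mid/Stay (columns MW, MS, LW, LS, CW, CS): (7,2) (3,4) (4,1) (4,1) (5,6) (5,6).
Every one of Firm A's information sets is on the play path for some reply by Firm B when Firm A follows H/k/Mid/Stay.
Changing the action at any of them therefore changes at least one column, so only H/k/Mid/Stay itself gives this row.

1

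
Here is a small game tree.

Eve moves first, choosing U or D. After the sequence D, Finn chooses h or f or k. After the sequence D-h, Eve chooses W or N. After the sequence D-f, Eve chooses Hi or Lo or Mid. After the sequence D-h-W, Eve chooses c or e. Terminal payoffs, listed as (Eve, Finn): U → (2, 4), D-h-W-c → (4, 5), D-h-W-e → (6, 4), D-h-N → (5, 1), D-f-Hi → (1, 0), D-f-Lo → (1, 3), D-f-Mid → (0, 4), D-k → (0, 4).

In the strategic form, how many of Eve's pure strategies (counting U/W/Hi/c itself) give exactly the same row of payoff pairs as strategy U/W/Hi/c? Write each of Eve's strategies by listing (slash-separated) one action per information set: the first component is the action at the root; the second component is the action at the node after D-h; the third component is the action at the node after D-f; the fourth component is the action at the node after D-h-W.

Row for U/W/Hi/c (columns h, f, k): (2,4) (2,4) (2,4).
Under U/W/Hi/c, Eve's choice at the node after D-h and at the node after D-f and at the node after D-h-W can never be reached regardless of what Finn does, so varying those choices leaves every outcome unchanged.
Holding the reachable choices fixed and varying the unreachable ones freely already gives 2 × 3 × 2 = 12 equivalent strategies.
No other strategy reproduces this row, so those 12 are the full class: U/W/Hi/c, U/W/Hi/e, U/W/Lo/c, U/W/Lo/e, U/W/Mid/c, U/W/Mid/e, U/N/Hi/c, U/N/Hi/e, U/N/Lo/c, U/N/Lo/e, U/N/Mid/c, U/N/Mid/e.

12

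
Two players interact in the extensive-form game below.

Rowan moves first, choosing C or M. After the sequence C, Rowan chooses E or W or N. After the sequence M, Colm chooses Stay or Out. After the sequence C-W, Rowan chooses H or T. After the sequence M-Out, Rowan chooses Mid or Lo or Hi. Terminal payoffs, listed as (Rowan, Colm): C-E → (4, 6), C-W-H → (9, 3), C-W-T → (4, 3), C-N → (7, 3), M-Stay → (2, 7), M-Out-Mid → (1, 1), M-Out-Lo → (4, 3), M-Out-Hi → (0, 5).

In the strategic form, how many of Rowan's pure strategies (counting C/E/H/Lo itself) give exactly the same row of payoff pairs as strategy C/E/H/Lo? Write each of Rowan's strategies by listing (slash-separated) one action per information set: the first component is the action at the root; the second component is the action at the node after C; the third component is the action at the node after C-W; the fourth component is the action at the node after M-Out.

6

Row for C/E/H/Lo (columns Stay, Out): (4,6) (4,6).
Under C/E/H/Lo, Rowan's choice at the node after C-W and at the node after M-Out can never be reached regardless of what Colm does, so varying those choices leaves every outcome unchanged.
Holding the reachable choices fixed and varying the unreachable ones freely already gives 2 × 3 = 6 equivalent strategies.
No other strategy reproduces this row, so those 6 are the full class: C/E/H/Mid, C/E/H/Lo, C/E/H/Hi, C/E/T/Mid, C/E/T/Lo, C/E/T/Hi.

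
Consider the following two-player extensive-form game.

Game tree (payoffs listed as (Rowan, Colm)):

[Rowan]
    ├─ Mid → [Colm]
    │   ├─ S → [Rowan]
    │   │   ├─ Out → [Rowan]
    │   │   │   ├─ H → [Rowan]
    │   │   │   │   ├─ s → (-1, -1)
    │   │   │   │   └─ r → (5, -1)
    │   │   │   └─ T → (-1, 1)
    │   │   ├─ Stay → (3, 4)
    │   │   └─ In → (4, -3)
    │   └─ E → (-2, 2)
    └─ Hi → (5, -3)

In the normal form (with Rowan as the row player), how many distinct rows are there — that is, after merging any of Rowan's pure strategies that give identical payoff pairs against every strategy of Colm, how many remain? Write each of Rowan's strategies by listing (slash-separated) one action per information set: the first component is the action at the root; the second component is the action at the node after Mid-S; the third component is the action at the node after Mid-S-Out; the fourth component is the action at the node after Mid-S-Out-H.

Rowan has 24 pure strategies: Mid/Out/H/s, Mid/Out/H/r, Mid/Out/T/s, Mid/Out/T/r, Mid/Stay/H/s, Mid/Stay/H/r, Mid/Stay/T/s, Mid/Stay/T/r, Mid/In/H/s, Mid/In/H/r, Mid/In/T/s, Mid/In/T/r, Hi/Out/H/s, Hi/Out/H/r, Hi/Out/T/s, Hi/Out/T/r, Hi/Stay/H/s, Hi/Stay/H/r, Hi/Stay/T/s, Hi/Stay/T/r, Hi/In/H/s, Hi/In/H/r, Hi/In/T/s, Hi/In/T/r. Columns: S, E.
{Mid/Out/H/s} → row (-1,-1) (-2,2)
{Mid/Out/H/r} → row (5,-1) (-2,2)
{Mid/Out/T/s, Mid/Out/T/r} → row (-1,1) (-2,2)
{Mid/Stay/H/s, Mid/Stay/H/r, Mid/Stay/T/s, Mid/Stay/T/r} → row (3,4) (-2,2)
{Mid/In/H/s, Mid/In/H/r, Mid/In/T/s, Mid/In/T/r} → row (4,-3) (-2,2)
{Hi/Out/H/s, Hi/Out/H/r, Hi/Out/T/s, Hi/Out/T/r, Hi/Stay/H/s, Hi/Stay/H/r, Hi/Stay/T/s, Hi/Stay/T/r, Hi/In/H/s, Hi/In/H/r, Hi/In/T/s, Hi/In/T/r} → row (5,-3) (5,-3)
That's 6 distinct rows out of 24 strategies.

6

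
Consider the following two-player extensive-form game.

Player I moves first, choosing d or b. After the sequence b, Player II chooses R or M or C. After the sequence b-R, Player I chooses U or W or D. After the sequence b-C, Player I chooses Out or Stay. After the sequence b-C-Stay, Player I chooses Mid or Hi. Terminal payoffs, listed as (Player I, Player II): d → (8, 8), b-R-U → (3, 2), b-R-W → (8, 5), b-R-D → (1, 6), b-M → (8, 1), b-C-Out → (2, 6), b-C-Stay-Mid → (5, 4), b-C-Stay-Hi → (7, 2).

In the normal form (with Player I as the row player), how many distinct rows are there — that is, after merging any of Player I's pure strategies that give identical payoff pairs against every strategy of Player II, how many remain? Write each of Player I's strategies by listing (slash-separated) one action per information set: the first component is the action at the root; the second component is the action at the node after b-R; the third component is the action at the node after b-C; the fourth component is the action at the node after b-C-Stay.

10

Player I has 24 pure strategies: d/U/Out/Mid, d/U/Out/Hi, d/U/Stay/Mid, d/U/Stay/Hi, d/W/Out/Mid, d/W/Out/Hi, d/W/Stay/Mid, d/W/Stay/Hi, d/D/Out/Mid, d/D/Out/Hi, d/D/Stay/Mid, d/D/Stay/Hi, b/U/Out/Mid, b/U/Out/Hi, b/U/Stay/Mid, b/U/Stay/Hi, b/W/Out/Mid, b/W/Out/Hi, b/W/Stay/Mid, b/W/Stay/Hi, b/D/Out/Mid, b/D/Out/Hi, b/D/Stay/Mid, b/D/Stay/Hi. Columns: R, M, C.
{d/U/Out/Mid, d/U/Out/Hi, d/U/Stay/Mid, d/U/Stay/Hi, d/W/Out/Mid, d/W/Out/Hi, d/W/Stay/Mid, d/W/Stay/Hi, d/D/Out/Mid, d/D/Out/Hi, d/D/Stay/Mid, d/D/Stay/Hi} → row (8,8) (8,8) (8,8)
{b/U/Out/Mid, b/U/Out/Hi} → row (3,2) (8,1) (2,6)
{b/U/Stay/Mid} → row (3,2) (8,1) (5,4)
{b/U/Stay/Hi} → row (3,2) (8,1) (7,2)
{b/W/Out/Mid, b/W/Out/Hi} → row (8,5) (8,1) (2,6)
{b/W/Stay/Mid} → row (8,5) (8,1) (5,4)
{b/W/Stay/Hi} → row (8,5) (8,1) (7,2)
{b/D/Out/Mid, b/D/Out/Hi} → row (1,6) (8,1) (2,6)
{b/D/Stay/Mid} → row (1,6) (8,1) (5,4)
{b/D/Stay/Hi} → row (1,6) (8,1) (7,2)
That's 10 distinct rows out of 24 strategies.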